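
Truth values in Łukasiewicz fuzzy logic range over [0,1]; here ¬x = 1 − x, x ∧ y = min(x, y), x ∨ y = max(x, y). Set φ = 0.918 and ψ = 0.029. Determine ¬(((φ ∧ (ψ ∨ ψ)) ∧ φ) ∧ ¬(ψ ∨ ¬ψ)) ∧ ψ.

0.029

ψ ∨ ψ = max(0.029, 0.029) = 0.029
φ ∧ (ψ ∨ ψ) = min(0.918, 0.029) = 0.029
(φ ∧ (ψ ∨ ψ)) ∧ φ = min(0.029, 0.918) = 0.029
¬ψ = 1 − 0.029 = 0.971
ψ ∨ ¬ψ = max(0.029, 0.971) = 0.971
¬(ψ ∨ ¬ψ) = 1 − 0.971 = 0.029
((φ ∧ (ψ ∨ ψ)) ∧ φ) ∧ ¬(ψ ∨ ¬ψ) = min(0.029, 0.029) = 0.029
¬(((φ ∧ (ψ ∨ ψ)) ∧ φ) ∧ ¬(ψ ∨ ¬ψ)) = 1 − 0.029 = 0.971
¬(((φ ∧ (ψ ∨ ψ)) ∧ φ) ∧ ¬(ψ ∨ ¬ψ)) ∧ ψ = min(0.971, 0.029) = 0.029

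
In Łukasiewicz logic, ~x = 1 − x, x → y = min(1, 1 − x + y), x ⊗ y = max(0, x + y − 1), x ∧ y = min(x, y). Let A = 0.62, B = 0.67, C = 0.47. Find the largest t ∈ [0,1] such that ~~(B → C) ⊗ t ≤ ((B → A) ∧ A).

0.82

B → C = min(1, 1 − 0.67 + 0.47) = min(1, 0.80) = 0.80
~(B → C) = 1 − 0.80 = 0.20
~~(B → C) = 1 − 0.20 = 0.80
So the left factor is ~~(B → C) = 0.80.
B → A = min(1, 1 − 0.67 + 0.62) = min(1, 0.95) = 0.95
(B → A) ∧ A = min(0.95, 0.62) = 0.62
So the right-hand bound is (B → A) ∧ A = 0.62.
The residuum of the Łukasiewicz t-norm gives the supremum: min(1, 1 − 0.80 + 0.62).
1 − 0.80 + 0.62 = 0.82, so t = min(1, 0.82) = 0.82.
Check: 0.80 ⊗ 0.82 = max(0, 0.62) = 0.62 ≤ 0.62.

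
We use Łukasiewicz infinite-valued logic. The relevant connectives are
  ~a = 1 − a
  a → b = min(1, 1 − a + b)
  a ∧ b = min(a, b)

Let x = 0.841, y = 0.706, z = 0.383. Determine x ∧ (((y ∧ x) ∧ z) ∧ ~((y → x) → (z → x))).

0.000

y ∧ x = min(0.706, 0.841) = 0.706
(y ∧ x) ∧ z = min(0.706, 0.383) = 0.383
y → x = min(1, 1 − 0.706 + 0.841) = min(1, 1.135) = 1.000
z → x = min(1, 1 − 0.383 + 0.841) = min(1, 1.458) = 1.000
(y → x) → (z → x) = min(1, 1 − 1.000 + 1.000) = min(1, 1.000) = 1.000
~((y → x) → (z → x)) = 1 − 1.000 = 0.000
((y ∧ x) ∧ z) ∧ ~((y → x) → (z → x)) = min(0.383, 0.000) = 0.000
x ∧ (((y ∧ x) ∧ z) ∧ ~((y → x) → (z → x))) = min(0.841, 0.000) = 0.000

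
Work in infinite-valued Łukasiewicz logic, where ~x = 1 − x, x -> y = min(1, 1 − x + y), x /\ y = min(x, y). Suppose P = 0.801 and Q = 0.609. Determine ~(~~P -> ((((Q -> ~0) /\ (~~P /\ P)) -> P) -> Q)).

~P = 1 − 0.801 = 0.199
~~P = 1 − 0.199 = 0.801
~0 = 1 − 0.000 = 1.000
Q -> ~0 = min(1, 1 − 0.609 + 1.000) = min(1, 1.391) = 1.000
~~P /\ P = min(0.801, 0.801) = 0.801
(Q -> ~0) /\ (~~P /\ P) = min(1.000, 0.801) = 0.801
((Q -> ~0) /\ (~~P /\ P)) -> P = min(1, 1 − 0.801 + 0.801) = min(1, 1.000) = 1.000
(((Q -> ~0) /\ (~~P /\ P)) -> P) -> Q = min(1, 1 − 1.000 + 0.609) = min(1, 0.609) = 0.609
~~P -> ((((Q -> ~0) /\ (~~P /\ P)) -> P) -> Q) = min(1, 1 − 0.801 + 0.609) = min(1, 0.808) = 0.808
~(~~P -> ((((Q -> ~0) /\ (~~P /\ P)) -> P) -> Q)) = 1 − 0.808 = 0.192

0.192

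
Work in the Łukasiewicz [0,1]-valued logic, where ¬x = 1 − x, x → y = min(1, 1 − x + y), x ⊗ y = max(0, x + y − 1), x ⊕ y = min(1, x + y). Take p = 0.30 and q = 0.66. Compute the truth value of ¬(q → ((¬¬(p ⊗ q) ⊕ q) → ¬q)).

0.00

p ⊗ q = max(0, 0.30 + 0.66 − 1) = max(0, -0.04) = 0.00
¬(p ⊗ q) = 1 − 0.00 = 1.00
¬¬(p ⊗ q) = 1 − 1.00 = 0.00
¬¬(p ⊗ q) ⊕ q = min(1, 0.00 + 0.66) = min(1, 0.66) = 0.66
¬q = 1 − 0.66 = 0.34
(¬¬(p ⊗ q) ⊕ q) → ¬q = min(1, 1 − 0.66 + 0.34) = min(1, 0.68) = 0.68
q → ((¬¬(p ⊗ q) ⊕ q) → ¬q) = min(1, 1 − 0.66 + 0.68) = min(1, 1.02) = 1.00
¬(q → ((¬¬(p ⊗ q) ⊕ q) → ¬q)) = 1 − 1.00 = 0.00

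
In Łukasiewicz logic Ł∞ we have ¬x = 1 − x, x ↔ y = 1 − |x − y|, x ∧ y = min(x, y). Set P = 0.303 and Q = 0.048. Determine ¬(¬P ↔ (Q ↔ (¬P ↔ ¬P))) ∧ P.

¬P = 1 − 0.303 = 0.697
¬P ↔ ¬P = 1 − |0.697 − 0.697| = 1 − 0.000 = 1.000
Q ↔ (¬P ↔ ¬P) = 1 − |0.048 − 1.000| = 1 − 0.952 = 0.048
¬P ↔ (Q ↔ (¬P ↔ ¬P)) = 1 − |0.697 − 0.048| = 1 − 0.649 = 0.351
¬(¬P ↔ (Q ↔ (¬P ↔ ¬P))) = 1 − 0.351 = 0.649
¬(¬P ↔ (Q ↔ (¬P ↔ ¬P))) ∧ P = min(0.649, 0.303) = 0.303

0.303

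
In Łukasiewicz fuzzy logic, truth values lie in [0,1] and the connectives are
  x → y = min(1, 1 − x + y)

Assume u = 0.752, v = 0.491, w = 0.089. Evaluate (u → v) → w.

u → v = min(1, 1 − 0.752 + 0.491) = min(1, 0.739) = 0.739
(u → v) → w = min(1, 1 − 0.739 + 0.089) = min(1, 0.350) = 0.350

0.350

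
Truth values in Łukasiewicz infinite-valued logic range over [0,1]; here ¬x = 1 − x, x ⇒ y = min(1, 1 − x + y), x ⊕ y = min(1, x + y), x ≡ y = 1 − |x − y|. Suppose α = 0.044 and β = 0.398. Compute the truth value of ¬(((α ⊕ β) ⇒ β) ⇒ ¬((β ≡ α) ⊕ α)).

0.646

α ⊕ β = min(1, 0.044 + 0.398) = min(1, 0.442) = 0.442
(α ⊕ β) ⇒ β = min(1, 1 − 0.442 + 0.398) = min(1, 0.956) = 0.956
β ≡ α = 1 − |0.398 − 0.044| = 1 − 0.354 = 0.646
(β ≡ α) ⊕ α = min(1, 0.646 + 0.044) = min(1, 0.690) = 0.690
¬((β ≡ α) ⊕ α) = 1 − 0.690 = 0.310
((α ⊕ β) ⇒ β) ⇒ ¬((β ≡ α) ⊕ α) = min(1, 1 − 0.956 + 0.310) = min(1, 0.354) = 0.354
¬(((α ⊕ β) ⇒ β) ⇒ ¬((β ≡ α) ⊕ α)) = 1 − 0.354 = 0.646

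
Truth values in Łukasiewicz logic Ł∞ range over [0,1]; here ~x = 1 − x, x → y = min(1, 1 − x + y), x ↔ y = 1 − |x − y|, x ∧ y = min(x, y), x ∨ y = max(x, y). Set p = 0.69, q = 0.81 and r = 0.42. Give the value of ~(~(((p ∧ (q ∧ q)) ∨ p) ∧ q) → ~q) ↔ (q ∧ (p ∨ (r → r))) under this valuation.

q ∧ q = min(0.81, 0.81) = 0.81
p ∧ (q ∧ q) = min(0.69, 0.81) = 0.69
(p ∧ (q ∧ q)) ∨ p = max(0.69, 0.69) = 0.69
((p ∧ (q ∧ q)) ∨ p) ∧ q = min(0.69, 0.81) = 0.69
~(((p ∧ (q ∧ q)) ∨ p) ∧ q) = 1 − 0.69 = 0.31
~q = 1 − 0.81 = 0.19
~(((p ∧ (q ∧ q)) ∨ p) ∧ q) → ~q = min(1, 1 − 0.31 + 0.19) = min(1, 0.88) = 0.88
~(~(((p ∧ (q ∧ q)) ∨ p) ∧ q) → ~q) = 1 − 0.88 = 0.12
r → r = min(1, 1 − 0.42 + 0.42) = min(1, 1.00) = 1.00
p ∨ (r → r) = max(0.69, 1.00) = 1.00
q ∧ (p ∨ (r → r)) = min(0.81, 1.00) = 0.81
~(~(((p ∧ (q ∧ q)) ∨ p) ∧ q) → ~q) ↔ (q ∧ (p ∨ (r → r))) = 1 − |0.12 − 0.81| = 1 − 0.69 = 0.31

0.31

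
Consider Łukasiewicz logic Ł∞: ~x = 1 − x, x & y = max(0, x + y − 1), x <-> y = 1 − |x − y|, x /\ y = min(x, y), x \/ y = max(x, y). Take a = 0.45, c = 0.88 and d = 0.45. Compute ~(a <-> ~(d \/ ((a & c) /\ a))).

0.10

a & c = max(0, 0.45 + 0.88 − 1) = max(0, 0.33) = 0.33
(a & c) /\ a = min(0.33, 0.45) = 0.33
d \/ ((a & c) /\ a) = max(0.45, 0.33) = 0.45
~(d \/ ((a & c) /\ a)) = 1 − 0.45 = 0.55
a <-> ~(d \/ ((a & c) /\ a)) = 1 − |0.45 − 0.55| = 1 − 0.10 = 0.90
~(a <-> ~(d \/ ((a & c) /\ a))) = 1 − 0.90 = 0.10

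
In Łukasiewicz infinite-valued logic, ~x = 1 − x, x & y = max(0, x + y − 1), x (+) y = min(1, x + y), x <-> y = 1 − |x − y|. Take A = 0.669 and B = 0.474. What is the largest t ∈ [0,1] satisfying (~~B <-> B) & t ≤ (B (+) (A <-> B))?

1.000

~B = 1 − 0.474 = 0.526
~~B = 1 − 0.526 = 0.474
~~B <-> B = 1 − |0.474 − 0.474| = 1 − 0.000 = 1.000
So the left factor is ~~B <-> B = 1.000.
A <-> B = 1 − |0.669 − 0.474| = 1 − 0.195 = 0.805
B (+) (A <-> B) = min(1, 0.474 + 0.805) = min(1, 1.279) = 1.000
So the right-hand bound is B (+) (A <-> B) = 1.000.
The residuum of the Łukasiewicz t-norm gives the supremum: min(1, 1 − 1.000 + 1.000).
1 − 1.000 + 1.000 = 1.000, so t = min(1, 1.000) = 1.000.
Check: 1.000 & 1.000 = max(0, 1.000) = 1.000 ≤ 1.000.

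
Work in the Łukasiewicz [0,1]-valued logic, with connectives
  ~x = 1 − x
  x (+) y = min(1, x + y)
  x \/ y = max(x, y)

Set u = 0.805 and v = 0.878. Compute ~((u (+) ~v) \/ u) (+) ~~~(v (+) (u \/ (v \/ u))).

0.073

~v = 1 − 0.878 = 0.122
u (+) ~v = min(1, 0.805 + 0.122) = min(1, 0.927) = 0.927
(u (+) ~v) \/ u = max(0.927, 0.805) = 0.927
~((u (+) ~v) \/ u) = 1 − 0.927 = 0.073
v \/ u = max(0.878, 0.805) = 0.878
u \/ (v \/ u) = max(0.805, 0.878) = 0.878
v (+) (u \/ (v \/ u)) = min(1, 0.878 + 0.878) = min(1, 1.756) = 1.000
~(v (+) (u \/ (v \/ u))) = 1 − 1.000 = 0.000
~~(v (+) (u \/ (v \/ u))) = 1 − 0.000 = 1.000
~~~(v (+) (u \/ (v \/ u))) = 1 − 1.000 = 0.000
~((u (+) ~v) \/ u) (+) ~~~(v (+) (u \/ (v \/ u))) = min(1, 0.073 + 0.000) = min(1, 0.073) = 0.073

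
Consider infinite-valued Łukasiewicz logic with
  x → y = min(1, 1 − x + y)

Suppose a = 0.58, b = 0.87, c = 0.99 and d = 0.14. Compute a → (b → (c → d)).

0.70

c → d = min(1, 1 − 0.99 + 0.14) = min(1, 0.15) = 0.15
b → (c → d) = min(1, 1 − 0.87 + 0.15) = min(1, 0.28) = 0.28
a → (b → (c → d)) = min(1, 1 − 0.58 + 0.28) = min(1, 0.70) = 0.70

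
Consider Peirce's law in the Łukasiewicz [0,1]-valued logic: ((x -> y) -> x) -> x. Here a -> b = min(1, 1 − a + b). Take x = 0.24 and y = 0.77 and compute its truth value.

1.00

x -> y = min(1, 1 − 0.24 + 0.77) = min(1, 1.53) = 1.00
(x -> y) -> x = min(1, 1 − 1.00 + 0.24) = min(1, 0.24) = 0.24
((x -> y) -> x) -> x = min(1, 1 − 0.24 + 0.24) = min(1, 1.00) = 1.00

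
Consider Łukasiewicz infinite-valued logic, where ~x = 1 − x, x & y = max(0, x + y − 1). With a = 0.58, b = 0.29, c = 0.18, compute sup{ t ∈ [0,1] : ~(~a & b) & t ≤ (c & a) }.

~a = 1 − 0.58 = 0.42
~a & b = max(0, 0.42 + 0.29 − 1) = max(0, -0.29) = 0.00
~(~a & b) = 1 − 0.00 = 1.00
So the left factor is ~(~a & b) = 1.00.
c & a = max(0, 0.18 + 0.58 − 1) = max(0, -0.24) = 0.00
So the right-hand bound is c & a = 0.00.
The residuum of the Łukasiewicz t-norm gives the supremum: min(1, 1 − 1.00 + 0.00).
1 − 1.00 + 0.00 = 0.00, so t = min(1, 0.00) = 0.00.
Check: 1.00 & 0.00 = max(0, 0.00) = 0.00 ≤ 0.00.

0.00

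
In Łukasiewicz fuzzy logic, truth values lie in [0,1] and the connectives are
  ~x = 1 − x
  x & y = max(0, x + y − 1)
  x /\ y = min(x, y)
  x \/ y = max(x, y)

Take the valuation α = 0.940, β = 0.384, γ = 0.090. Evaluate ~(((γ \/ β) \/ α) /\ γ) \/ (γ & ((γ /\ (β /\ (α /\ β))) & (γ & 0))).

γ \/ β = max(0.090, 0.384) = 0.384
(γ \/ β) \/ α = max(0.384, 0.940) = 0.940
((γ \/ β) \/ α) /\ γ = min(0.940, 0.090) = 0.090
~(((γ \/ β) \/ α) /\ γ) = 1 − 0.090 = 0.910
α /\ β = min(0.940, 0.384) = 0.384
β /\ (α /\ β) = min(0.384, 0.384) = 0.384
γ /\ (β /\ (α /\ β)) = min(0.090, 0.384) = 0.090
γ & 0 = max(0, 0.090 + 0.000 − 1) = max(0, -0.910) = 0.000
(γ /\ (β /\ (α /\ β))) & (γ & 0) = max(0, 0.090 + 0.000 − 1) = max(0, -0.910) = 0.000
γ & ((γ /\ (β /\ (α /\ β))) & (γ & 0)) = max(0, 0.090 + 0.000 − 1) = max(0, -0.910) = 0.000
~(((γ \/ β) \/ α) /\ γ) \/ (γ & ((γ /\ (β /\ (α /\ β))) & (γ & 0))) = max(0.910, 0.000) = 0.910

0.910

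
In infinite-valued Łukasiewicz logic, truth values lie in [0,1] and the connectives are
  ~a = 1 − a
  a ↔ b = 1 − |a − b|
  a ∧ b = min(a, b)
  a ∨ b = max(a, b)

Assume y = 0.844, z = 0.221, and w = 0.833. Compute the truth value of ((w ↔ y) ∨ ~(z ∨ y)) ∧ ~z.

w ↔ y = 1 − |0.833 − 0.844| = 1 − 0.011 = 0.989
z ∨ y = max(0.221, 0.844) = 0.844
~(z ∨ y) = 1 − 0.844 = 0.156
(w ↔ y) ∨ ~(z ∨ y) = max(0.989, 0.156) = 0.989
~z = 1 − 0.221 = 0.779
((w ↔ y) ∨ ~(z ∨ y)) ∧ ~z = min(0.989, 0.779) = 0.779

0.779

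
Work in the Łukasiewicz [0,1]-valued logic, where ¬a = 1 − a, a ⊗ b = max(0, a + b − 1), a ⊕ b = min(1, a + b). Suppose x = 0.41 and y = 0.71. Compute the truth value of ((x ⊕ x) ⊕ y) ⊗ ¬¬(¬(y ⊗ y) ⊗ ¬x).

0.17

x ⊕ x = min(1, 0.41 + 0.41) = min(1, 0.82) = 0.82
(x ⊕ x) ⊕ y = min(1, 0.82 + 0.71) = min(1, 1.53) = 1.00
y ⊗ y = max(0, 0.71 + 0.71 − 1) = max(0, 0.42) = 0.42
¬(y ⊗ y) = 1 − 0.42 = 0.58
¬x = 1 − 0.41 = 0.59
¬(y ⊗ y) ⊗ ¬x = max(0, 0.58 + 0.59 − 1) = max(0, 0.17) = 0.17
¬(¬(y ⊗ y) ⊗ ¬x) = 1 − 0.17 = 0.83
¬¬(¬(y ⊗ y) ⊗ ¬x) = 1 − 0.83 = 0.17
((x ⊕ x) ⊕ y) ⊗ ¬¬(¬(y ⊗ y) ⊗ ¬x) = max(0, 1.00 + 0.17 − 1) = max(0, 0.17) = 0.17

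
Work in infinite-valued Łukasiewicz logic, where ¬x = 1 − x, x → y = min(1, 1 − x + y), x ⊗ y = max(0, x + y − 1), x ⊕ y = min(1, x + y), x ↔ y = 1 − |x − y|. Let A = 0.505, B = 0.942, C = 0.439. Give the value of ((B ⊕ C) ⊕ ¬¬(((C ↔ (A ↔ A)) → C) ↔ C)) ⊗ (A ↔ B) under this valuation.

B ⊕ C = min(1, 0.942 + 0.439) = min(1, 1.381) = 1.000
A ↔ A = 1 − |0.505 − 0.505| = 1 − 0.000 = 1.000
C ↔ (A ↔ A) = 1 − |0.439 − 1.000| = 1 − 0.561 = 0.439
(C ↔ (A ↔ A)) → C = min(1, 1 − 0.439 + 0.439) = min(1, 1.000) = 1.000
((C ↔ (A ↔ A)) → C) ↔ C = 1 − |1.000 − 0.439| = 1 − 0.561 = 0.439
¬(((C ↔ (A ↔ A)) → C) ↔ C) = 1 − 0.439 = 0.561
¬¬(((C ↔ (A ↔ A)) → C) ↔ C) = 1 − 0.561 = 0.439
(B ⊕ C) ⊕ ¬¬(((C ↔ (A ↔ A)) → C) ↔ C) = min(1, 1.000 + 0.439) = min(1, 1.439) = 1.000
A ↔ B = 1 − |0.505 − 0.942| = 1 − 0.437 = 0.563
((B ⊕ C) ⊕ ¬¬(((C ↔ (A ↔ A)) → C) ↔ C)) ⊗ (A ↔ B) = max(0, 1.000 + 0.563 − 1) = max(0, 0.563) = 0.563

0.563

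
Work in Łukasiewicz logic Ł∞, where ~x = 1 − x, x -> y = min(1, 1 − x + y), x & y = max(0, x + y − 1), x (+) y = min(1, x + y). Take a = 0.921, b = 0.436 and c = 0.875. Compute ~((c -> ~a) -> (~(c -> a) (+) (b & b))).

~a = 1 − 0.921 = 0.079
c -> ~a = min(1, 1 − 0.875 + 0.079) = min(1, 0.204) = 0.204
c -> a = min(1, 1 − 0.875 + 0.921) = min(1, 1.046) = 1.000
~(c -> a) = 1 − 1.000 = 0.000
b & b = max(0, 0.436 + 0.436 − 1) = max(0, -0.128) = 0.000
~(c -> a) (+) (b & b) = min(1, 0.000 + 0.000) = min(1, 0.000) = 0.000
(c -> ~a) -> (~(c -> a) (+) (b & b)) = min(1, 1 − 0.204 + 0.000) = min(1, 0.796) = 0.796
~((c -> ~a) -> (~(c -> a) (+) (b & b))) = 1 − 0.796 = 0.204

0.204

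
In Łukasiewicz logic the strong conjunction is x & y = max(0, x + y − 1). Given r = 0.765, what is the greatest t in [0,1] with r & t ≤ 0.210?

The residuum of the Łukasiewicz t-norm gives the supremum: min(1, 1 − 0.765 + 0.210).
1 − 0.765 + 0.210 = 0.445, so t = min(1, 0.445) = 0.445.
Check: 0.765 & 0.445 = max(0, 0.210) = 0.210 ≤ 0.210.

0.445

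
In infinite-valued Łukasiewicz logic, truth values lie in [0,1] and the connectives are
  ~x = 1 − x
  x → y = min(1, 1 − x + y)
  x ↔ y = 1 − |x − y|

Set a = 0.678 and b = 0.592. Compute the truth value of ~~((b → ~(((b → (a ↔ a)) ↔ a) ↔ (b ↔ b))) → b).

a ↔ a = 1 − |0.678 − 0.678| = 1 − 0.000 = 1.000
b → (a ↔ a) = min(1, 1 − 0.592 + 1.000) = min(1, 1.408) = 1.000
(b → (a ↔ a)) ↔ a = 1 − |1.000 − 0.678| = 1 − 0.322 = 0.678
b ↔ b = 1 − |0.592 − 0.592| = 1 − 0.000 = 1.000
((b → (a ↔ a)) ↔ a) ↔ (b ↔ b) = 1 − |0.678 − 1.000| = 1 − 0.322 = 0.678
~(((b → (a ↔ a)) ↔ a) ↔ (b ↔ b)) = 1 − 0.678 = 0.322
b → ~(((b → (a ↔ a)) ↔ a) ↔ (b ↔ b)) = min(1, 1 − 0.592 + 0.322) = min(1, 0.730) = 0.730
(b → ~(((b → (a ↔ a)) ↔ a) ↔ (b ↔ b))) → b = min(1, 1 − 0.730 + 0.592) = min(1, 0.862) = 0.862
~((b → ~(((b → (a ↔ a)) ↔ a) ↔ (b ↔ b))) → b) = 1 − 0.862 = 0.138
~~((b → ~(((b → (a ↔ a)) ↔ a) ↔ (b ↔ b))) → b) = 1 − 0.138 = 0.862

0.862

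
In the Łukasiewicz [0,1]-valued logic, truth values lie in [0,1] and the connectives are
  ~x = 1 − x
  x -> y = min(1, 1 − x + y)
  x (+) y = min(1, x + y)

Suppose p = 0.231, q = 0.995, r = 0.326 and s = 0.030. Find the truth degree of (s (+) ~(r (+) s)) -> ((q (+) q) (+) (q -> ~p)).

1.000

r (+) s = min(1, 0.326 + 0.030) = min(1, 0.356) = 0.356
~(r (+) s) = 1 − 0.356 = 0.644
s (+) ~(r (+) s) = min(1, 0.030 + 0.644) = min(1, 0.674) = 0.674
q (+) q = min(1, 0.995 + 0.995) = min(1, 1.990) = 1.000
~p = 1 − 0.231 = 0.769
q -> ~p = min(1, 1 − 0.995 + 0.769) = min(1, 0.774) = 0.774
(q (+) q) (+) (q -> ~p) = min(1, 1.000 + 0.774) = min(1, 1.774) = 1.000
(s (+) ~(r (+) s)) -> ((q (+) q) (+) (q -> ~p)) = min(1, 1 − 0.674 + 1.000) = min(1, 1.326) = 1.000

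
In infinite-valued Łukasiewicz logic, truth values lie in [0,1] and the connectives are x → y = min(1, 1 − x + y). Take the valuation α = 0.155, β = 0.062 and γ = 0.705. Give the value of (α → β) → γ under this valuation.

α → β = min(1, 1 − 0.155 + 0.062) = min(1, 0.907) = 0.907
(α → β) → γ = min(1, 1 − 0.907 + 0.705) = min(1, 0.798) = 0.798

0.798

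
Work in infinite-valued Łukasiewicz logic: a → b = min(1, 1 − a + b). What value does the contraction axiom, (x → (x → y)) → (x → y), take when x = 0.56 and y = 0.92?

x → y = min(1, 1 − 0.56 + 0.92) = min(1, 1.36) = 1.00
x → (x → y) = min(1, 1 − 0.56 + 1.00) = min(1, 1.44) = 1.00
(x → (x → y)) → (x → y) = min(1, 1 − 1.00 + 1.00) = min(1, 1.00) = 1.00

1.00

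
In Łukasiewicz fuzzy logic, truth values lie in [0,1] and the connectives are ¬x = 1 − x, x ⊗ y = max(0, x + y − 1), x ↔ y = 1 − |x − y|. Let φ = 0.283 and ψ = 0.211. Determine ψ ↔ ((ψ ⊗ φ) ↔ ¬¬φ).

ψ ⊗ φ = max(0, 0.211 + 0.283 − 1) = max(0, -0.506) = 0.000
¬φ = 1 − 0.283 = 0.717
¬¬φ = 1 − 0.717 = 0.283
(ψ ⊗ φ) ↔ ¬¬φ = 1 − |0.000 − 0.283| = 1 − 0.283 = 0.717
ψ ↔ ((ψ ⊗ φ) ↔ ¬¬φ) = 1 − |0.211 − 0.717| = 1 − 0.506 = 0.494

0.494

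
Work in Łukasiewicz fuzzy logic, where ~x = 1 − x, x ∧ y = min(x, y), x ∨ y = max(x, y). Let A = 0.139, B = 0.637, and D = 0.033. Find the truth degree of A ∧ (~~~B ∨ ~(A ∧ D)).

~B = 1 − 0.637 = 0.363
~~B = 1 − 0.363 = 0.637
~~~B = 1 − 0.637 = 0.363
A ∧ D = min(0.139, 0.033) = 0.033
~(A ∧ D) = 1 − 0.033 = 0.967
~~~B ∨ ~(A ∧ D) = max(0.363, 0.967) = 0.967
A ∧ (~~~B ∨ ~(A ∧ D)) = min(0.139, 0.967) = 0.139

0.139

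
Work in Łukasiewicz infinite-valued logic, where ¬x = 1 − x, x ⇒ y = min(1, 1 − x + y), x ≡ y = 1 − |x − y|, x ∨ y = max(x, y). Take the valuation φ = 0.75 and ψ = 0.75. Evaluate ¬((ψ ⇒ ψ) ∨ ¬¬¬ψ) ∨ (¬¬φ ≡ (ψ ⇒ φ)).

0.75

ψ ⇒ ψ = min(1, 1 − 0.75 + 0.75) = min(1, 1.00) = 1.00
¬ψ = 1 − 0.75 = 0.25
¬¬ψ = 1 − 0.25 = 0.75
¬¬¬ψ = 1 − 0.75 = 0.25
(ψ ⇒ ψ) ∨ ¬¬¬ψ = max(1.00, 0.25) = 1.00
¬((ψ ⇒ ψ) ∨ ¬¬¬ψ) = 1 − 1.00 = 0.00
¬φ = 1 − 0.75 = 0.25
¬¬φ = 1 − 0.25 = 0.75
ψ ⇒ φ = min(1, 1 − 0.75 + 0.75) = min(1, 1.00) = 1.00
¬¬φ ≡ (ψ ⇒ φ) = 1 − |0.75 − 1.00| = 1 − 0.25 = 0.75
¬((ψ ⇒ ψ) ∨ ¬¬¬ψ) ∨ (¬¬φ ≡ (ψ ⇒ φ)) = max(0.00, 0.75) = 0.75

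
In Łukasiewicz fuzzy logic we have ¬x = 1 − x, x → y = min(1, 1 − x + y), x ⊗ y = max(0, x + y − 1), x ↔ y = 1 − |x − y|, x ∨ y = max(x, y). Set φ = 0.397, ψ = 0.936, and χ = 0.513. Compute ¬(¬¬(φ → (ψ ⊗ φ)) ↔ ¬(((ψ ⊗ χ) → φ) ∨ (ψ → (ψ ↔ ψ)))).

ψ ⊗ φ = max(0, 0.936 + 0.397 − 1) = max(0, 0.333) = 0.333
φ → (ψ ⊗ φ) = min(1, 1 − 0.397 + 0.333) = min(1, 0.936) = 0.936
¬(φ → (ψ ⊗ φ)) = 1 − 0.936 = 0.064
¬¬(φ → (ψ ⊗ φ)) = 1 − 0.064 = 0.936
ψ ⊗ χ = max(0, 0.936 + 0.513 − 1) = max(0, 0.449) = 0.449
(ψ ⊗ χ) → φ = min(1, 1 − 0.449 + 0.397) = min(1, 0.948) = 0.948
ψ ↔ ψ = 1 − |0.936 − 0.936| = 1 − 0.000 = 1.000
ψ → (ψ ↔ ψ) = min(1, 1 − 0.936 + 1.000) = min(1, 1.064) = 1.000
((ψ ⊗ χ) → φ) ∨ (ψ → (ψ ↔ ψ)) = max(0.948, 1.000) = 1.000
¬(((ψ ⊗ χ) → φ) ∨ (ψ → (ψ ↔ ψ))) = 1 − 1.000 = 0.000
¬¬(φ → (ψ ⊗ φ)) ↔ ¬(((ψ ⊗ χ) → φ) ∨ (ψ → (ψ ↔ ψ))) = 1 − |0.936 − 0.000| = 1 − 0.936 = 0.064
¬(¬¬(φ → (ψ ⊗ φ)) ↔ ¬(((ψ ⊗ χ) → φ) ∨ (ψ → (ψ ↔ ψ)))) = 1 − 0.064 = 0.936

0.936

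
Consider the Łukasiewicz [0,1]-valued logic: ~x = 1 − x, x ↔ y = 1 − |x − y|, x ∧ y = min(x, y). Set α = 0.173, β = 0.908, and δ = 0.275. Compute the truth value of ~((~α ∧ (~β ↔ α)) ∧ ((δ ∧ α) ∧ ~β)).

~α = 1 − 0.173 = 0.827
~β = 1 − 0.908 = 0.092
~β ↔ α = 1 − |0.092 − 0.173| = 1 − 0.081 = 0.919
~α ∧ (~β ↔ α) = min(0.827, 0.919) = 0.827
δ ∧ α = min(0.275, 0.173) = 0.173
(δ ∧ α) ∧ ~β = min(0.173, 0.092) = 0.092
(~α ∧ (~β ↔ α)) ∧ ((δ ∧ α) ∧ ~β) = min(0.827, 0.092) = 0.092
~((~α ∧ (~β ↔ α)) ∧ ((δ ∧ α) ∧ ~β)) = 1 − 0.092 = 0.908

0.908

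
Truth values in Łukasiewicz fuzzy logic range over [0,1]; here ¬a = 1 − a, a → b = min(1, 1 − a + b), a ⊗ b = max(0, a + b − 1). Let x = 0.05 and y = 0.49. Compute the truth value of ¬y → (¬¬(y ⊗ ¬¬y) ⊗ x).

0.49

¬y = 1 − 0.49 = 0.51
¬¬y = 1 − 0.51 = 0.49
y ⊗ ¬¬y = max(0, 0.49 + 0.49 − 1) = max(0, -0.02) = 0.00
¬(y ⊗ ¬¬y) = 1 − 0.00 = 1.00
¬¬(y ⊗ ¬¬y) = 1 − 1.00 = 0.00
¬¬(y ⊗ ¬¬y) ⊗ x = max(0, 0.00 + 0.05 − 1) = max(0, -0.95) = 0.00
¬y → (¬¬(y ⊗ ¬¬y) ⊗ x) = min(1, 1 − 0.51 + 0.00) = min(1, 0.49) = 0.49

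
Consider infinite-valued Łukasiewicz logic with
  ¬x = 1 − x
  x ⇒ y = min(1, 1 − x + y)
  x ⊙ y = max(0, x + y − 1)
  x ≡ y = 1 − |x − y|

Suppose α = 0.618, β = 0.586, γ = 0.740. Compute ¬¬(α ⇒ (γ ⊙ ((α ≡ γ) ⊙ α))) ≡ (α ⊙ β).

0.586

α ≡ γ = 1 − |0.618 − 0.740| = 1 − 0.122 = 0.878
(α ≡ γ) ⊙ α = max(0, 0.878 + 0.618 − 1) = max(0, 0.496) = 0.496
γ ⊙ ((α ≡ γ) ⊙ α) = max(0, 0.740 + 0.496 − 1) = max(0, 0.236) = 0.236
α ⇒ (γ ⊙ ((α ≡ γ) ⊙ α)) = min(1, 1 − 0.618 + 0.236) = min(1, 0.618) = 0.618
¬(α ⇒ (γ ⊙ ((α ≡ γ) ⊙ α))) = 1 − 0.618 = 0.382
¬¬(α ⇒ (γ ⊙ ((α ≡ γ) ⊙ α))) = 1 − 0.382 = 0.618
α ⊙ β = max(0, 0.618 + 0.586 − 1) = max(0, 0.204) = 0.204
¬¬(α ⇒ (γ ⊙ ((α ≡ γ) ⊙ α))) ≡ (α ⊙ β) = 1 − |0.618 − 0.204| = 1 − 0.414 = 0.586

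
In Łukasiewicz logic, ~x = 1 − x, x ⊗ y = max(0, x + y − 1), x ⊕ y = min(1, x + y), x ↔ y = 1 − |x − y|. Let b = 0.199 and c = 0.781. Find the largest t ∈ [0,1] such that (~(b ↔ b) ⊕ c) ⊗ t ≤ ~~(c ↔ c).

b ↔ b = 1 − |0.199 − 0.199| = 1 − 0.000 = 1.000
~(b ↔ b) = 1 − 1.000 = 0.000
~(b ↔ b) ⊕ c = min(1, 0.000 + 0.781) = min(1, 0.781) = 0.781
So the left factor is ~(b ↔ b) ⊕ c = 0.781.
c ↔ c = 1 − |0.781 − 0.781| = 1 − 0.000 = 1.000
~(c ↔ c) = 1 − 1.000 = 0.000
~~(c ↔ c) = 1 − 0.000 = 1.000
So the right-hand bound is ~~(c ↔ c) = 1.000.
The residuum of the Łukasiewicz t-norm gives the supremum: min(1, 1 − 0.781 + 1.000).
1 − 0.781 + 1.000 = 1.219, so t = min(1, 1.219) = 1.000.
Check: 0.781 ⊗ 1.000 = max(0, 0.781) = 0.781 ≤ 1.000.

1.000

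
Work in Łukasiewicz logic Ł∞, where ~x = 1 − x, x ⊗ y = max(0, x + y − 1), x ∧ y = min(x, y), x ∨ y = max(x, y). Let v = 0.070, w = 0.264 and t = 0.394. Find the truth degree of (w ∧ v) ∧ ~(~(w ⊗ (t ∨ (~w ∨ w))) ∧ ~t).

0.070

w ∧ v = min(0.264, 0.070) = 0.070
~w = 1 − 0.264 = 0.736
~w ∨ w = max(0.736, 0.264) = 0.736
t ∨ (~w ∨ w) = max(0.394, 0.736) = 0.736
w ⊗ (t ∨ (~w ∨ w)) = max(0, 0.264 + 0.736 − 1) = max(0, 0.000) = 0.000
~(w ⊗ (t ∨ (~w ∨ w))) = 1 − 0.000 = 1.000
~t = 1 − 0.394 = 0.606
~(w ⊗ (t ∨ (~w ∨ w))) ∧ ~t = min(1.000, 0.606) = 0.606
~(~(w ⊗ (t ∨ (~w ∨ w))) ∧ ~t) = 1 − 0.606 = 0.394
(w ∧ v) ∧ ~(~(w ⊗ (t ∨ (~w ∨ w))) ∧ ~t) = min(0.070, 0.394) = 0.070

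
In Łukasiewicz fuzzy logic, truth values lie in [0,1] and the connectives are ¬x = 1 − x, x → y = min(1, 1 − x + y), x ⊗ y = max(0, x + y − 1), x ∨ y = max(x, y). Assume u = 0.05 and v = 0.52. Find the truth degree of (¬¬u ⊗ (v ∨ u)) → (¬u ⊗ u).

¬u = 1 − 0.05 = 0.95
¬¬u = 1 − 0.95 = 0.05
v ∨ u = max(0.52, 0.05) = 0.52
¬¬u ⊗ (v ∨ u) = max(0, 0.05 + 0.52 − 1) = max(0, -0.43) = 0.00
¬u ⊗ u = max(0, 0.95 + 0.05 − 1) = max(0, 0.00) = 0.00
(¬¬u ⊗ (v ∨ u)) → (¬u ⊗ u) = min(1, 1 − 0.00 + 0.00) = min(1, 1.00) = 1.00

1.00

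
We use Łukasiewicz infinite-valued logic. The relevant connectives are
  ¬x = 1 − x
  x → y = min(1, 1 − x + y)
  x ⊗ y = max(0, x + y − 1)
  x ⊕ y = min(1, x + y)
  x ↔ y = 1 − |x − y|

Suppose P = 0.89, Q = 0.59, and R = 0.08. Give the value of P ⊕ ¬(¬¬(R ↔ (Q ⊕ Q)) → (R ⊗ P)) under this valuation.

Q ⊕ Q = min(1, 0.59 + 0.59) = min(1, 1.18) = 1.00
R ↔ (Q ⊕ Q) = 1 − |0.08 − 1.00| = 1 − 0.92 = 0.08
¬(R ↔ (Q ⊕ Q)) = 1 − 0.08 = 0.92
¬¬(R ↔ (Q ⊕ Q)) = 1 − 0.92 = 0.08
R ⊗ P = max(0, 0.08 + 0.89 − 1) = max(0, -0.03) = 0.00
¬¬(R ↔ (Q ⊕ Q)) → (R ⊗ P) = min(1, 1 − 0.08 + 0.00) = min(1, 0.92) = 0.92
¬(¬¬(R ↔ (Q ⊕ Q)) → (R ⊗ P)) = 1 − 0.92 = 0.08
P ⊕ ¬(¬¬(R ↔ (Q ⊕ Q)) → (R ⊗ P)) = min(1, 0.89 + 0.08) = min(1, 0.97) = 0.97

0.97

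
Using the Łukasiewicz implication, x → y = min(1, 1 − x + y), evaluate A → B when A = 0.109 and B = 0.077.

A → B = min(1, 1 − 0.109 + 0.077) = min(1, 0.968) = 0.968
For comparison, the Gödel implication (1 if x ≤ y else y) would give 0.077.

0.968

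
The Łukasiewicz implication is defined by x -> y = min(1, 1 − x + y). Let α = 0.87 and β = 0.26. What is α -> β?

0.39

α -> β = min(1, 1 − 0.87 + 0.26) = min(1, 0.39) = 0.39
For comparison, the Gödel implication (1 if x ≤ y else y) would give 0.26.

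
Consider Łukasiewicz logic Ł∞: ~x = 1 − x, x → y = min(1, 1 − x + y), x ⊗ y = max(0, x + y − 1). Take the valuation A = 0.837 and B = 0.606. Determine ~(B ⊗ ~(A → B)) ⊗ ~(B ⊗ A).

0.557

A → B = min(1, 1 − 0.837 + 0.606) = min(1, 0.769) = 0.769
~(A → B) = 1 − 0.769 = 0.231
B ⊗ ~(A → B) = max(0, 0.606 + 0.231 − 1) = max(0, -0.163) = 0.000
~(B ⊗ ~(A → B)) = 1 − 0.000 = 1.000
B ⊗ A = max(0, 0.606 + 0.837 − 1) = max(0, 0.443) = 0.443
~(B ⊗ A) = 1 − 0.443 = 0.557
~(B ⊗ ~(A → B)) ⊗ ~(B ⊗ A) = max(0, 1.000 + 0.557 − 1) = max(0, 0.557) = 0.557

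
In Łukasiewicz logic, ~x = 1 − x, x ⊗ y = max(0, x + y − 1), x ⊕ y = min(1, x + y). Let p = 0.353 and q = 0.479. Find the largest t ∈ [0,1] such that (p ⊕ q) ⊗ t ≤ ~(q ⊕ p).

p ⊕ q = min(1, 0.353 + 0.479) = min(1, 0.832) = 0.832
So the left factor is p ⊕ q = 0.832.
q ⊕ p = min(1, 0.479 + 0.353) = min(1, 0.832) = 0.832
~(q ⊕ p) = 1 − 0.832 = 0.168
So the right-hand bound is ~(q ⊕ p) = 0.168.
The residuum of the Łukasiewicz t-norm gives the supremum: min(1, 1 − 0.832 + 0.168).
1 − 0.832 + 0.168 = 0.336, so t = min(1, 0.336) = 0.336.
Check: 0.832 ⊗ 0.336 = max(0, 0.168) = 0.168 ≤ 0.168.

0.336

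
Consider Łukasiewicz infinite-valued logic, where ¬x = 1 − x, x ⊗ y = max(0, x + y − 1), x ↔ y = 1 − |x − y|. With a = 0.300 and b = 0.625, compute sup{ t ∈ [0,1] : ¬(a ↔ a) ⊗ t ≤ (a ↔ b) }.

1.000

a ↔ a = 1 − |0.300 − 0.300| = 1 − 0.000 = 1.000
¬(a ↔ a) = 1 − 1.000 = 0.000
So the left factor is ¬(a ↔ a) = 0.000.
a ↔ b = 1 − |0.300 − 0.625| = 1 − 0.325 = 0.675
So the right-hand bound is a ↔ b = 0.675.
The residuum of the Łukasiewicz t-norm gives the supremum: min(1, 1 − 0.000 + 0.675).
1 − 0.000 + 0.675 = 1.675, so t = min(1, 1.675) = 1.000.
Check: 0.000 ⊗ 1.000 = max(0, 0.000) = 0.000 ≤ 0.675.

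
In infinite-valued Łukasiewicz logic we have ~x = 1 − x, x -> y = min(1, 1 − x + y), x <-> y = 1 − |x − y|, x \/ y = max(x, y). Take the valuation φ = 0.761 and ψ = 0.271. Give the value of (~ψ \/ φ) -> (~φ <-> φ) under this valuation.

~ψ = 1 − 0.271 = 0.729
~ψ \/ φ = max(0.729, 0.761) = 0.761
~φ = 1 − 0.761 = 0.239
~φ <-> φ = 1 − |0.239 − 0.761| = 1 − 0.522 = 0.478
(~ψ \/ φ) -> (~φ <-> φ) = min(1, 1 − 0.761 + 0.478) = min(1, 0.717) = 0.717

0.717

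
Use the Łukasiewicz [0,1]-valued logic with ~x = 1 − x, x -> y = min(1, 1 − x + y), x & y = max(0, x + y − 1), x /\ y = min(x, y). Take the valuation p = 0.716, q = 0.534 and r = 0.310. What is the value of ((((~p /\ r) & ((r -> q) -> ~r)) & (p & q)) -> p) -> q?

~p = 1 − 0.716 = 0.284
~p /\ r = min(0.284, 0.310) = 0.284
r -> q = min(1, 1 − 0.310 + 0.534) = min(1, 1.224) = 1.000
~r = 1 − 0.310 = 0.690
(r -> q) -> ~r = min(1, 1 − 1.000 + 0.690) = min(1, 0.690) = 0.690
(~p /\ r) & ((r -> q) -> ~r) = max(0, 0.284 + 0.690 − 1) = max(0, -0.026) = 0.000
p & q = max(0, 0.716 + 0.534 − 1) = max(0, 0.250) = 0.250
((~p /\ r) & ((r -> q) -> ~r)) & (p & q) = max(0, 0.000 + 0.250 − 1) = max(0, -0.750) = 0.000
(((~p /\ r) & ((r -> q) -> ~r)) & (p & q)) -> p = min(1, 1 − 0.000 + 0.716) = min(1, 1.716) = 1.000
((((~p /\ r) & ((r -> q) -> ~r)) & (p & q)) -> p) -> q = min(1, 1 − 1.000 + 0.534) = min(1, 0.534) = 0.534

0.534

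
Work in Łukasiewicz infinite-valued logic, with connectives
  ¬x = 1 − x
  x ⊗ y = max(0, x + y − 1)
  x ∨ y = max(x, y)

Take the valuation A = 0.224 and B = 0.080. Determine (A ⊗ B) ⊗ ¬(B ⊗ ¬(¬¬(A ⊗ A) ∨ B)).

0.000

A ⊗ B = max(0, 0.224 + 0.080 − 1) = max(0, -0.696) = 0.000
A ⊗ A = max(0, 0.224 + 0.224 − 1) = max(0, -0.552) = 0.000
¬(A ⊗ A) = 1 − 0.000 = 1.000
¬¬(A ⊗ A) = 1 − 1.000 = 0.000
¬¬(A ⊗ A) ∨ B = max(0.000, 0.080) = 0.080
¬(¬¬(A ⊗ A) ∨ B) = 1 − 0.080 = 0.920
B ⊗ ¬(¬¬(A ⊗ A) ∨ B) = max(0, 0.080 + 0.920 − 1) = max(0, 0.000) = 0.000
¬(B ⊗ ¬(¬¬(A ⊗ A) ∨ B)) = 1 − 0.000 = 1.000
(A ⊗ B) ⊗ ¬(B ⊗ ¬(¬¬(A ⊗ A) ∨ B)) = max(0, 0.000 + 1.000 − 1) = max(0, 0.000) = 0.000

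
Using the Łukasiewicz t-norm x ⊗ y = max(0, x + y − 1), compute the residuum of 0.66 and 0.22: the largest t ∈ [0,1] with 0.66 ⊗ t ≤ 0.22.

The residuum of the Łukasiewicz t-norm gives the supremum: min(1, 1 − 0.66 + 0.22).
1 − 0.66 + 0.22 = 0.56, so t = min(1, 0.56) = 0.56.
Check: 0.66 ⊗ 0.56 = max(0, 0.22) = 0.22 ≤ 0.22.

0.56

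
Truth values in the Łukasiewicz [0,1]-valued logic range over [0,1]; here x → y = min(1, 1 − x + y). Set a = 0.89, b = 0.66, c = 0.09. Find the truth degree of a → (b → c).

0.54

b → c = min(1, 1 − 0.66 + 0.09) = min(1, 0.43) = 0.43
a → (b → c) = min(1, 1 − 0.89 + 0.43) = min(1, 0.54) = 0.54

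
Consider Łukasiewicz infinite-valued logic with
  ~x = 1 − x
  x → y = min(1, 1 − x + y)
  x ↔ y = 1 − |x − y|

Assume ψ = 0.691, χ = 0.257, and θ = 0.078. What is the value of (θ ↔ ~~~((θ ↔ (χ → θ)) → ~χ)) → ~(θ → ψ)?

0.078

χ → θ = min(1, 1 − 0.257 + 0.078) = min(1, 0.821) = 0.821
θ ↔ (χ → θ) = 1 − |0.078 − 0.821| = 1 − 0.743 = 0.257
~χ = 1 − 0.257 = 0.743
(θ ↔ (χ → θ)) → ~χ = min(1, 1 − 0.257 + 0.743) = min(1, 1.486) = 1.000
~((θ ↔ (χ → θ)) → ~χ) = 1 − 1.000 = 0.000
~~((θ ↔ (χ → θ)) → ~χ) = 1 − 0.000 = 1.000
~~~((θ ↔ (χ → θ)) → ~χ) = 1 − 1.000 = 0.000
θ ↔ ~~~((θ ↔ (χ → θ)) → ~χ) = 1 − |0.078 − 0.000| = 1 − 0.078 = 0.922
θ → ψ = min(1, 1 − 0.078 + 0.691) = min(1, 1.613) = 1.000
~(θ → ψ) = 1 − 1.000 = 0.000
(θ ↔ ~~~((θ ↔ (χ → θ)) → ~χ)) → ~(θ → ψ) = min(1, 1 − 0.922 + 0.000) = min(1, 0.078) = 0.078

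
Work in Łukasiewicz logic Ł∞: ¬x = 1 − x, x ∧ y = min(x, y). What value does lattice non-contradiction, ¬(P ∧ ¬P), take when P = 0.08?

¬P = 1 − 0.08 = 0.92
P ∧ ¬P = min(0.08, 0.92) = 0.08
¬(P ∧ ¬P) = 1 − 0.08 = 0.92
(The value 0.92 < 1 shows this instance is not satisfied; not a Ł∞-tautology — its value is 1 − min(a, 1−a).)

0.92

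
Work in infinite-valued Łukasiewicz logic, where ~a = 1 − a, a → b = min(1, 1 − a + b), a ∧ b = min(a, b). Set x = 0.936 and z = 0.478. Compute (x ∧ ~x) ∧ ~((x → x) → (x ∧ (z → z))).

~x = 1 − 0.936 = 0.064
x ∧ ~x = min(0.936, 0.064) = 0.064
x → x = min(1, 1 − 0.936 + 0.936) = min(1, 1.000) = 1.000
z → z = min(1, 1 − 0.478 + 0.478) = min(1, 1.000) = 1.000
x ∧ (z → z) = min(0.936, 1.000) = 0.936
(x → x) → (x ∧ (z → z)) = min(1, 1 − 1.000 + 0.936) = min(1, 0.936) = 0.936
~((x → x) → (x ∧ (z → z))) = 1 − 0.936 = 0.064
(x ∧ ~x) ∧ ~((x → x) → (x ∧ (z → z))) = min(0.064, 0.064) = 0.064

0.064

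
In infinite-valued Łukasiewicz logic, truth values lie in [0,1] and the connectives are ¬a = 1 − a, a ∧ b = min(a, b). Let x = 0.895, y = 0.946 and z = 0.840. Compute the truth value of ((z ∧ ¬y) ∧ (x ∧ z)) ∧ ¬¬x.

¬y = 1 − 0.946 = 0.054
z ∧ ¬y = min(0.840, 0.054) = 0.054
x ∧ z = min(0.895, 0.840) = 0.840
(z ∧ ¬y) ∧ (x ∧ z) = min(0.054, 0.840) = 0.054
¬x = 1 − 0.895 = 0.105
¬¬x = 1 − 0.105 = 0.895
((z ∧ ¬y) ∧ (x ∧ z)) ∧ ¬¬x = min(0.054, 0.895) = 0.054

0.054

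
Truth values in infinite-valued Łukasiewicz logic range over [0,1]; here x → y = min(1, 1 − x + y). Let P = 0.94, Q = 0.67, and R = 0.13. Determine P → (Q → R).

Q → R = min(1, 1 − 0.67 + 0.13) = min(1, 0.46) = 0.46
P → (Q → R) = min(1, 1 − 0.94 + 0.46) = min(1, 0.52) = 0.52

0.52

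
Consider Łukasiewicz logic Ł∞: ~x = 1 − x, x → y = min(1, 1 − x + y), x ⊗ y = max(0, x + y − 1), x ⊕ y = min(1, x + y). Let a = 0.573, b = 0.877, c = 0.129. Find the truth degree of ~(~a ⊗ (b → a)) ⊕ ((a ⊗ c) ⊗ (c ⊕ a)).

0.877

~a = 1 − 0.573 = 0.427
b → a = min(1, 1 − 0.877 + 0.573) = min(1, 0.696) = 0.696
~a ⊗ (b → a) = max(0, 0.427 + 0.696 − 1) = max(0, 0.123) = 0.123
~(~a ⊗ (b → a)) = 1 − 0.123 = 0.877
a ⊗ c = max(0, 0.573 + 0.129 − 1) = max(0, -0.298) = 0.000
c ⊕ a = min(1, 0.129 + 0.573) = min(1, 0.702) = 0.702
(a ⊗ c) ⊗ (c ⊕ a) = max(0, 0.000 + 0.702 − 1) = max(0, -0.298) = 0.000
~(~a ⊗ (b → a)) ⊕ ((a ⊗ c) ⊗ (c ⊕ a)) = min(1, 0.877 + 0.000) = min(1, 0.877) = 0.877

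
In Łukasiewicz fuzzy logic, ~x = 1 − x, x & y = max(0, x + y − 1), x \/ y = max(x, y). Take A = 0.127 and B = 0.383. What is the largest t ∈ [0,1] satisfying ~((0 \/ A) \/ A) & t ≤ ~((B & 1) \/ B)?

0.744

0 \/ A = max(0.000, 0.127) = 0.127
(0 \/ A) \/ A = max(0.127, 0.127) = 0.127
~((0 \/ A) \/ A) = 1 − 0.127 = 0.873
So the left factor is ~((0 \/ A) \/ A) = 0.873.
B & 1 = max(0, 0.383 + 1.000 − 1) = max(0, 0.383) = 0.383
(B & 1) \/ B = max(0.383, 0.383) = 0.383
~((B & 1) \/ B) = 1 − 0.383 = 0.617
So the right-hand bound is ~((B & 1) \/ B) = 0.617.
The residuum of the Łukasiewicz t-norm gives the supremum: min(1, 1 − 0.873 + 0.617).
1 − 0.873 + 0.617 = 0.744, so t = min(1, 0.744) = 0.744.
Check: 0.873 & 0.744 = max(0, 0.617) = 0.617 ≤ 0.617.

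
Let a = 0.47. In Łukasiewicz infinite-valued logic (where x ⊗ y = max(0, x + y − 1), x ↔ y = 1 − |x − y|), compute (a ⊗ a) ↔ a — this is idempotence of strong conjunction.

a ⊗ a = max(0, 0.47 + 0.47 − 1) = max(0, -0.06) = 0.00
(a ⊗ a) ↔ a = 1 − |0.00 − 0.47| = 1 − 0.47 = 0.53
(The value 0.53 < 1 shows this instance is not satisfied; fails in Ł∞ since a ⊗ a = max(0, 2a−1) ≠ a in general.)

0.53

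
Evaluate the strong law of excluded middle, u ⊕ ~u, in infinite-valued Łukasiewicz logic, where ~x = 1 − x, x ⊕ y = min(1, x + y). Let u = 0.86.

1.00

~u = 1 − 0.86 = 0.14
u ⊕ ~u = min(1, 0.86 + 0.14) = min(1, 1.00) = 1.00
(As expected: always 1 in Ł∞ since a ⊕ (1−a) = 1.)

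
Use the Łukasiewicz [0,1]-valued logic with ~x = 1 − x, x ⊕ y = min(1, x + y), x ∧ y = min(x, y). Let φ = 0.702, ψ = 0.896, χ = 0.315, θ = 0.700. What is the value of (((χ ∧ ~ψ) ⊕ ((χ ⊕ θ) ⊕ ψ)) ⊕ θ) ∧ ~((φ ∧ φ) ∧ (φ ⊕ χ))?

~ψ = 1 − 0.896 = 0.104
χ ∧ ~ψ = min(0.315, 0.104) = 0.104
χ ⊕ θ = min(1, 0.315 + 0.700) = min(1, 1.015) = 1.000
(χ ⊕ θ) ⊕ ψ = min(1, 1.000 + 0.896) = min(1, 1.896) = 1.000
(χ ∧ ~ψ) ⊕ ((χ ⊕ θ) ⊕ ψ) = min(1, 0.104 + 1.000) = min(1, 1.104) = 1.000
((χ ∧ ~ψ) ⊕ ((χ ⊕ θ) ⊕ ψ)) ⊕ θ = min(1, 1.000 + 0.700) = min(1, 1.700) = 1.000
φ ∧ φ = min(0.702, 0.702) = 0.702
φ ⊕ χ = min(1, 0.702 + 0.315) = min(1, 1.017) = 1.000
(φ ∧ φ) ∧ (φ ⊕ χ) = min(0.702, 1.000) = 0.702
~((φ ∧ φ) ∧ (φ ⊕ χ)) = 1 − 0.702 = 0.298
(((χ ∧ ~ψ) ⊕ ((χ ⊕ θ) ⊕ ψ)) ⊕ θ) ∧ ~((φ ∧ φ) ∧ (φ ⊕ χ)) = min(1.000, 0.298) = 0.298

0.298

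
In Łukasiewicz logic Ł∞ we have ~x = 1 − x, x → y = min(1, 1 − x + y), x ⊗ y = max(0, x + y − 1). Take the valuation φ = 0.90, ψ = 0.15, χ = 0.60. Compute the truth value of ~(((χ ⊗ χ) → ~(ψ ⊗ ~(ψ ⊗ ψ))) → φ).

0.10

χ ⊗ χ = max(0, 0.60 + 0.60 − 1) = max(0, 0.20) = 0.20
ψ ⊗ ψ = max(0, 0.15 + 0.15 − 1) = max(0, -0.70) = 0.00
~(ψ ⊗ ψ) = 1 − 0.00 = 1.00
ψ ⊗ ~(ψ ⊗ ψ) = max(0, 0.15 + 1.00 − 1) = max(0, 0.15) = 0.15
~(ψ ⊗ ~(ψ ⊗ ψ)) = 1 − 0.15 = 0.85
(χ ⊗ χ) → ~(ψ ⊗ ~(ψ ⊗ ψ)) = min(1, 1 − 0.20 + 0.85) = min(1, 1.65) = 1.00
((χ ⊗ χ) → ~(ψ ⊗ ~(ψ ⊗ ψ))) → φ = min(1, 1 − 1.00 + 0.90) = min(1, 0.90) = 0.90
~(((χ ⊗ χ) → ~(ψ ⊗ ~(ψ ⊗ ψ))) → φ) = 1 − 0.90 = 0.10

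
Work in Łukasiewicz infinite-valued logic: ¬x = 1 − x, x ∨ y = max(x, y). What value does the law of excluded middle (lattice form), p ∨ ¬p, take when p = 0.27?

0.73

¬p = 1 − 0.27 = 0.73
p ∨ ¬p = max(0.27, 0.73) = 0.73
(The value 0.73 < 1 shows this instance is not satisfied; not a Ł∞-tautology — its value is max(a, 1−a).)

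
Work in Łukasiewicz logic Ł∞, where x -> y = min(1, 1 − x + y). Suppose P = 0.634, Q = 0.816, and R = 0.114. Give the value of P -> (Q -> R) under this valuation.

Q -> R = min(1, 1 − 0.816 + 0.114) = min(1, 0.298) = 0.298
P -> (Q -> R) = min(1, 1 − 0.634 + 0.298) = min(1, 0.664) = 0.664

0.664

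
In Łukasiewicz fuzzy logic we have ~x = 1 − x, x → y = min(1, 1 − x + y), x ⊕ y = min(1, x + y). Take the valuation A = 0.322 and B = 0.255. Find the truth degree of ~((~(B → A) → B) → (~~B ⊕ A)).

B → A = min(1, 1 − 0.255 + 0.322) = min(1, 1.067) = 1.000
~(B → A) = 1 − 1.000 = 0.000
~(B → A) → B = min(1, 1 − 0.000 + 0.255) = min(1, 1.255) = 1.000
~B = 1 − 0.255 = 0.745
~~B = 1 − 0.745 = 0.255
~~B ⊕ A = min(1, 0.255 + 0.322) = min(1, 0.577) = 0.577
(~(B → A) → B) → (~~B ⊕ A) = min(1, 1 − 1.000 + 0.577) = min(1, 0.577) = 0.577
~((~(B → A) → B) → (~~B ⊕ A)) = 1 − 0.577 = 0.423

0.423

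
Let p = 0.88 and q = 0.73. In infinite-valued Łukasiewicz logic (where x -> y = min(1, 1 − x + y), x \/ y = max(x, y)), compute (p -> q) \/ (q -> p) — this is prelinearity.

p -> q = min(1, 1 − 0.88 + 0.73) = min(1, 0.85) = 0.85
q -> p = min(1, 1 − 0.73 + 0.88) = min(1, 1.15) = 1.00
(p -> q) \/ (q -> p) = max(0.85, 1.00) = 1.00
(As expected: a Ł∞-tautology — holds in every MV-chain.)

1.00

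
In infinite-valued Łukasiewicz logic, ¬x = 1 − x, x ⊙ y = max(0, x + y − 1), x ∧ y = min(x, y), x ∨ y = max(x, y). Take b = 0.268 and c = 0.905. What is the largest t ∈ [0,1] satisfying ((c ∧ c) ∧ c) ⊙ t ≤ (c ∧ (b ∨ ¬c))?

c ∧ c = min(0.905, 0.905) = 0.905
(c ∧ c) ∧ c = min(0.905, 0.905) = 0.905
So the left factor is (c ∧ c) ∧ c = 0.905.
¬c = 1 − 0.905 = 0.095
b ∨ ¬c = max(0.268, 0.095) = 0.268
c ∧ (b ∨ ¬c) = min(0.905, 0.268) = 0.268
So the right-hand bound is c ∧ (b ∨ ¬c) = 0.268.
The residuum of the Łukasiewicz t-norm gives the supremum: min(1, 1 − 0.905 + 0.268).
1 − 0.905 + 0.268 = 0.363, so t = min(1, 0.363) = 0.363.
Check: 0.905 ⊙ 0.363 = max(0, 0.268) = 0.268 ≤ 0.268.

0.363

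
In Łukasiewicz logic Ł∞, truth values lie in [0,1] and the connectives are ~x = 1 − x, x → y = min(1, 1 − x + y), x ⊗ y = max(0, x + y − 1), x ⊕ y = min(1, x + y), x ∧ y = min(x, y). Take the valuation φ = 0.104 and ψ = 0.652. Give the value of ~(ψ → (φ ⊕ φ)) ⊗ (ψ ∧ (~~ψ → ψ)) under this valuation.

0.096

φ ⊕ φ = min(1, 0.104 + 0.104) = min(1, 0.208) = 0.208
ψ → (φ ⊕ φ) = min(1, 1 − 0.652 + 0.208) = min(1, 0.556) = 0.556
~(ψ → (φ ⊕ φ)) = 1 − 0.556 = 0.444
~ψ = 1 − 0.652 = 0.348
~~ψ = 1 − 0.348 = 0.652
~~ψ → ψ = min(1, 1 − 0.652 + 0.652) = min(1, 1.000) = 1.000
ψ ∧ (~~ψ → ψ) = min(0.652, 1.000) = 0.652
~(ψ → (φ ⊕ φ)) ⊗ (ψ ∧ (~~ψ → ψ)) = max(0, 0.444 + 0.652 − 1) = max(0, 0.096) = 0.096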